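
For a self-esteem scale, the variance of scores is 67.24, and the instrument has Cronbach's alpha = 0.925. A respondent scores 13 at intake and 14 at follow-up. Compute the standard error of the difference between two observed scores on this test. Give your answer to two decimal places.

3.18

σ = 67.24^(1/2) = 8.200
SEM = 8.200 × √(1 − 0.925) = 8.200 × √0.075 ≈ 8.200 × 0.274 ≈ 2.246
SE_diff = √2 × SEM ≈ 3.176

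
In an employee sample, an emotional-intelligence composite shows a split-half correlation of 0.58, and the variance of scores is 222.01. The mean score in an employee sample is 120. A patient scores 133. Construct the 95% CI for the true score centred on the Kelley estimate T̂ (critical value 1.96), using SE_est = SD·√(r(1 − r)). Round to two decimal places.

σ = 222.01^(1/2) = 14.9000
Full-length reliability (Spearman-Brown) = 2(0.58)/(1+0.58) ≃ 0.7342
T̂ = 0.7342(133) + 0.2658(120) ≃ 129.5443
SE_est = SD * √(r(1 − r)) = 14.9000 * √0.1952 ≃ 14.9000 * 0.4418 ≃ 6.5824
95% CI: 129.5443 ± 12.9015 ≃ (116.6428, 142.4458)

[116.64, 142.45]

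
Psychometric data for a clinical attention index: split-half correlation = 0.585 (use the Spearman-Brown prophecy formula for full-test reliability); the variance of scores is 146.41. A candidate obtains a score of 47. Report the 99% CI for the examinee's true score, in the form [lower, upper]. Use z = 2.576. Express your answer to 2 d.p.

σ = 146.41^(1/2) = 12.1000
Full-length reliability (Spearman-Brown) = 2(0.585)/(1+0.585) ≈ 0.7382
SEM = 12.1000*√(1 − 0.7382) ≈ 6.1915
Half-width = 2.576*6.1915 ≈ 15.9493
99% CI: 47 ± 15.9493 = [31.0507, 62.9493]

[31.05, 62.95]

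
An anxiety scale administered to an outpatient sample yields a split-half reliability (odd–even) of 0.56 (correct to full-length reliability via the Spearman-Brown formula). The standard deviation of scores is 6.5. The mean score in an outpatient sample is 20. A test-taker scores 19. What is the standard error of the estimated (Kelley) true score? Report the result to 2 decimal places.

2.92

r_full = 2·0.56 / (1 + 0.56) ≈ 0.71795
SE_est = 6.50000×√(0.71795×0.28205) ≈ 2.92499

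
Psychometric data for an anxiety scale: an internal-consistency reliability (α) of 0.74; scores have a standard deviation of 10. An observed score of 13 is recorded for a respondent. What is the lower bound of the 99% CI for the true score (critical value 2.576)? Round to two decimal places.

SEM = 10.000*√(1 − 0.740) ≈ 5.099
2.576 * SEM ≈ 13.135
Lower limit = 13 − 13.135 ≈ -0.135

-0.14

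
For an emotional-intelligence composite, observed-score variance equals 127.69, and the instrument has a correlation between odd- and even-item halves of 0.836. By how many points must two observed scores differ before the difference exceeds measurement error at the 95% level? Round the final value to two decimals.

9.36

σ = 127.69^(1/2) = 11.300
r_full = 2·0.836 / (1 + 0.836) ≈ 0.911
SEM = 11.300 * √(1 − 0.911) = 11.300 * √0.089 ≈ 11.300 * 0.299 ≈ 3.377
Standard error of the difference = 3.377·√2 ≈ 4.776
Minimum reliable difference = 1.96 * SE_diff ≈ 1.96 * 4.776 ≈ 9.361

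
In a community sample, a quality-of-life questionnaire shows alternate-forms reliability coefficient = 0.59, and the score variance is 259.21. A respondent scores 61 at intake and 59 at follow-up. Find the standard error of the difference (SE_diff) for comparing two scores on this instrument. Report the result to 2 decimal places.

14.58

σ = 259.21^(1/2) = 16.1000
SEM = 16.1000 × √(1 − 0.5900) = 16.1000 × √0.4100 ≈ 16.1000 × 0.6403 ≈ 10.3090
SE_diff = √2 × SEM ≈ 14.5792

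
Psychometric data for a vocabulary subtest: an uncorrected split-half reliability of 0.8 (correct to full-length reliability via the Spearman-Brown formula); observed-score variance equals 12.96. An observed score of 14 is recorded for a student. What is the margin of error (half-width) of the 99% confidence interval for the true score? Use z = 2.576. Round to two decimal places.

σ = 12.96^(1/2) = 3.6000
Full-length reliability (Spearman-Brown) = 2(0.8)/(1+0.8) ≈ 0.8889
SEM = 3.6000 * √(1 − 0.8889) = 3.6000 * √0.1111 ≈ 3.6000 * 0.3333 ≈ 1.2000
Margin = 2.576 * 1.2000 ≈ 3.0912

3.09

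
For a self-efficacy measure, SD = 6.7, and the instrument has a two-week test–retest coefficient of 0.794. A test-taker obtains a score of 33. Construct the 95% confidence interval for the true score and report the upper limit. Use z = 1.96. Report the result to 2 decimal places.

38.96

SEM = 6.7000 * √(1 − 0.7940) = 6.7000 * √0.2060 ≈ 6.7000 * 0.4539 ≈ 3.0409
1.96 * SEM ≈ 5.9603
Upper bound: 33 + 5.9603 = 38.9603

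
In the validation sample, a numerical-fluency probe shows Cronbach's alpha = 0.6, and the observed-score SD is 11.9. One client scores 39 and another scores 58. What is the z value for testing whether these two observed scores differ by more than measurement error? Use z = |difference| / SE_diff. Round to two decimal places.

1.79

SEM = 11.90000·√(1 − 0.60000) ≃ 7.52622
Standard error of the difference = 7.52622·√2 ≃ 10.64368
z = 19 / 10.64368 ≃ 1.78510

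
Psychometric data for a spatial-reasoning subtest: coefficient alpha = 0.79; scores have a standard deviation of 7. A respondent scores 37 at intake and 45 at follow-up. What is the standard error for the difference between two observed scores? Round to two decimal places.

4.54

SEM = 7.000 × √(1 − 0.790) = 7.000 × √0.210 ≈ 7.000 × 0.458 ≈ 3.208
SE_diff = √2 × SEM ≈ 4.537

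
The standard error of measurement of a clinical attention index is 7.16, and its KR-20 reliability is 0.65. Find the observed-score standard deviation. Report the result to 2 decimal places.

12.10

σ = SEM·(1 − r)^(−1/2) ≈ 7.16·1.6903 ≈ 12.1026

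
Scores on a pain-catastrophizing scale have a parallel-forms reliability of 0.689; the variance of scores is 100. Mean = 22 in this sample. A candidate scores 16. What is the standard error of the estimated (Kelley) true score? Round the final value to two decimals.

4.63

σ = 100^(1/2) = 10.000
SE_est = SD * √(r(1 − r)) = 10.000 * √0.214 ≈ 10.000 * 0.463 ≈ 4.629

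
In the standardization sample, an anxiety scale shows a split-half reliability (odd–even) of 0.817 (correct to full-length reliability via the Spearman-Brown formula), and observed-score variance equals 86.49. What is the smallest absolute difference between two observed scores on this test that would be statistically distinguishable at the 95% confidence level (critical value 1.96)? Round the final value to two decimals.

σ = 86.49^(1/2) = 9.300
Full-length reliability (Spearman-Brown) = 2(0.817)/(1+0.817) ≃ 0.899
SEM = 9.300 × √(1 − 0.899) = 9.300 × √0.101 ≃ 9.300 × 0.317 ≃ 2.951
SE_diff = √2 × SEM ≃ 4.174
Smallest detectable difference = 1.96×4.174 ≃ 8.181

8.18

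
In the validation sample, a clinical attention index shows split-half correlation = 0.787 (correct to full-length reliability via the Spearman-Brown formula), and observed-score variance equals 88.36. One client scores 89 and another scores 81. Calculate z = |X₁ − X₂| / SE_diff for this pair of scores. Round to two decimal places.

1.74

σ = 88.36^(1/2) = 9.40000
r_full = 2·0.787 / (1 + 0.787) ≃ 0.88081
SEM = 9.40000 * √(1 − 0.88081) = 9.40000 * √0.11919 ≃ 9.40000 * 0.34525 ≃ 3.24530
Standard error of the difference = 3.24530·√2 ≃ 4.58955
z = 8 / 4.58955 ≃ 1.74309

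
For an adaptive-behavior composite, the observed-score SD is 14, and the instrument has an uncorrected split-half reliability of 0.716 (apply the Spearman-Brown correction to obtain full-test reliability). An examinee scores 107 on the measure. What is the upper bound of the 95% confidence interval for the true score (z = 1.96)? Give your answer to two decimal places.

Spearman-Brown: r = 2(0.716) / (1 + 0.716) = 1.432 / 1.716 ≈ 0.834
SEM = 14.000·√(1 − 0.834) ≈ 5.695
Half-width = 1.96·5.695 ≈ 11.163
Upper limit = 107 + 11.163 ≈ 118.163

118.16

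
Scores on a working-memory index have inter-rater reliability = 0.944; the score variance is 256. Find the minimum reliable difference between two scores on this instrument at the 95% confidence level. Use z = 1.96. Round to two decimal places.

10.50

σ = 256^(1/2) = 16.000
SEM = 16.000 · √(1 − 0.944) = 16.000 · √0.056 ≈ 16.000 · 0.237 ≈ 3.786
SE_diff = SEM · √2 ≈ 3.786 · 1.414 ≈ 5.355
Minimum reliable difference = 1.96 · SE_diff ≈ 1.96 · 5.355 ≈ 10.495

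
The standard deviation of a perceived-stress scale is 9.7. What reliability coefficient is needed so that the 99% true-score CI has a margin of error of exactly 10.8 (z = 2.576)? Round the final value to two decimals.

SEM needed = half-width / z = 10.8/2.576 ≈ 4.193
r = 1 − (4.193/9.7)² ≈ 1 − 0.187 ≈ 0.813

0.81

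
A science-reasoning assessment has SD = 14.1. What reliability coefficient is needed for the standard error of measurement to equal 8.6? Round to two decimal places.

0.63

r = 1 − (8.600/14.1)² ≈ 1 − 0.372 ≈ 0.628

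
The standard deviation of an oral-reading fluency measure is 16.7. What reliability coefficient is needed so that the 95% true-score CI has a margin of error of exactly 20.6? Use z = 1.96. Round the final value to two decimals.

0.60

Required SEM = 20.6 / 1.96 ≈ 10.510
Required reliability = 1 − (SEM/SD)² = 1 − 0.396 ≈ 0.604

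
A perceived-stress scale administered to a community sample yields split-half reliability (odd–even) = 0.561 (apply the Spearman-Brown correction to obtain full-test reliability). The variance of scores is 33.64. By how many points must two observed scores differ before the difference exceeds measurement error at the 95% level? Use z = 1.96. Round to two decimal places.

8.53

σ = 33.64^(1/2) = 5.8000
Spearman-Brown: r = 2(0.561) / (1 + 0.561) = 1.1220 / 1.5610 ≈ 0.7188
SEM = 5.8000·√(1 − 0.7188) ≈ 3.0758
Standard error of the difference = 3.0758·√2 ≈ 4.3498
Smallest detectable difference = 1.96·4.3498 ≈ 8.5257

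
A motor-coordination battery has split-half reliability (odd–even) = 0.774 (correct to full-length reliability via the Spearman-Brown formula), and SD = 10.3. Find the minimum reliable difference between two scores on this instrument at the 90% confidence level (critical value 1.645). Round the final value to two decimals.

r_full = 2·0.774 / (1 + 0.774) ≈ 0.873
SEM = 10.300 × √(1 − 0.873) = 10.300 × √0.127 ≈ 10.300 × 0.357 ≈ 3.676
Standard error of the difference = 3.676·√2 ≈ 5.199
Smallest detectable difference = 1.645×5.199 ≈ 8.553

8.55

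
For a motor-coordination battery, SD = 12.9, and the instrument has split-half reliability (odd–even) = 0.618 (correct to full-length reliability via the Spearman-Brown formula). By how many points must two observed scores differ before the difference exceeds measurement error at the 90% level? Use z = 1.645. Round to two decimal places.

r_full = 2·0.618 / (1 + 0.618) ≃ 0.76391
SEM = 12.90000*√(1 − 0.76391) ≃ 6.26805
SE_diff = √2 * SEM ≃ 8.86435
Minimum reliable difference = 1.645 * SE_diff ≃ 1.645 * 8.86435 ≃ 14.58186

14.58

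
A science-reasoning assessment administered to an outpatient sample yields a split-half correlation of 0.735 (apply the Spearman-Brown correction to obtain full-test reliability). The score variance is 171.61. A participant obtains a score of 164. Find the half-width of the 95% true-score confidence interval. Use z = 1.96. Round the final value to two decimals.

SD = √171.61 ≈ 13.1000
Spearman-Brown: r = 2(0.735) / (1 + 0.735) = 1.4700 / 1.7350 ≈ 0.8473
SEM = 13.1000 * √(1 − 0.8473) = 13.1000 * √0.1527 ≈ 13.1000 * 0.3908 ≈ 5.1197
1.96 * SEM ≈ 10.0346

10.03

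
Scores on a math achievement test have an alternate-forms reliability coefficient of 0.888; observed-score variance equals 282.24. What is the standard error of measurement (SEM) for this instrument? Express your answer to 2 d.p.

5.62

SD = √282.24 ≃ 16.8000
SEM = 16.8000 * √(1 − 0.8880) = 16.8000 * √0.1120 ≃ 16.8000 * 0.3347 ≃ 5.6224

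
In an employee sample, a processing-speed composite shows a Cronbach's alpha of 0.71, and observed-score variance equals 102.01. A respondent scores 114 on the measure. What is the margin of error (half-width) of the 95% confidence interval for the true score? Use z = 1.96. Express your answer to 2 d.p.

SD = √102.01 = 10.100
The standard error of measurement is 10.100×√(1 − 0.710) ≈ 10.100×0.539 ≈ 5.439.
1.96 × SEM ≈ 10.660

10.66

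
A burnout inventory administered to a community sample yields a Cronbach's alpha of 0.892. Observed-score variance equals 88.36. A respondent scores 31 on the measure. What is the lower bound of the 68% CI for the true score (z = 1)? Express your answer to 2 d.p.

27.91

σ = 88.36^(1/2) = 9.4000
SEM = 9.4000 · √(1 − 0.8920) = 9.4000 · √0.1080 ≈ 9.4000 · 0.3286 ≈ 3.0892
Half-width = 1·3.0892 ≈ 3.0892
Lower bound: 31 − 3.0892 = 27.9108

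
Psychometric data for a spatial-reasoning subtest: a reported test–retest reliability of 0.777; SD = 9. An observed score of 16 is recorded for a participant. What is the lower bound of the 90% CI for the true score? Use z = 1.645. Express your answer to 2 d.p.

9.01

SEM = 9.00000·√(1 − 0.77700) ≈ 4.25006
Margin = 1.645 · 4.25006 ≈ 6.99135
Lower limit = 16 − 6.99135 ≈ 9.00865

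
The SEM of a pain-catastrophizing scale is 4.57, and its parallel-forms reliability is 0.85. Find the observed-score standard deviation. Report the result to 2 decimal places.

11.80

SD = 4.57 / √(1 − 0.85) ≃ 11.7997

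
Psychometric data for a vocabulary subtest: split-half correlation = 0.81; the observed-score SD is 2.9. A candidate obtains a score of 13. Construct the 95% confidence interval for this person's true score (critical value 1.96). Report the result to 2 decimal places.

Spearman-Brown: r = 2(0.81) / (1 + 0.81) = 1.620 / 1.810 ≈ 0.895
SEM = 2.900 · √(1 − 0.895) = 2.900 · √0.105 ≈ 2.900 · 0.324 ≈ 0.940
1.96 · SEM ≈ 1.842
Interval: (11.158, 14.842)

[11.16, 14.84]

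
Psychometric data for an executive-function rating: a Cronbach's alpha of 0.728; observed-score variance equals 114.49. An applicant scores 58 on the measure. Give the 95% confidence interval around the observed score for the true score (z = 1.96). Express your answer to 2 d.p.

SD = √114.49 = 10.7000
SEM = 10.7000×√(1 − 0.7280) ≃ 5.5804
1.96 × SEM ≃ 10.9377
CI = 58 ± 10.9377 → [47.0623, 68.9377]

[47.06, 68.94]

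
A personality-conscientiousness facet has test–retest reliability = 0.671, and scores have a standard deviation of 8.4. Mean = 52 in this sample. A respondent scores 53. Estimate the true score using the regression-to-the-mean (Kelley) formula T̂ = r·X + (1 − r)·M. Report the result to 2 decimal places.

Estimated true score = 0.671·53 + (1 − 0.671)·52 ≈ 52.671

52.67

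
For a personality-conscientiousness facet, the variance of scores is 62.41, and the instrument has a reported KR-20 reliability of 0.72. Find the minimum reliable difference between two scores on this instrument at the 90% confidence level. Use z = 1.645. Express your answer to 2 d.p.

9.72

SD = √62.41 = 7.90000
SEM = 7.90000*√(1 − 0.72000) ≃ 4.18029
Standard error of the difference = 4.18029·√2 ≃ 5.91182
Smallest detectable difference = 1.645*5.91182 ≃ 9.72494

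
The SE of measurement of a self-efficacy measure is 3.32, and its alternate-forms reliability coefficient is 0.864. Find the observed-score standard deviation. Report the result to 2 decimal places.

9.00

σ = SEM·(1 − r)^(−1/2) ≈ 3.32·2.712 ≈ 9.003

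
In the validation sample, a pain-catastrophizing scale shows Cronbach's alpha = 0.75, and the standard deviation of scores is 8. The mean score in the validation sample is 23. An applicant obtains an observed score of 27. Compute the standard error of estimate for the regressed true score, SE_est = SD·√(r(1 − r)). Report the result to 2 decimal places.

3.46

SE_est = 8.0000*√(0.7500*0.2500) ≃ 3.4641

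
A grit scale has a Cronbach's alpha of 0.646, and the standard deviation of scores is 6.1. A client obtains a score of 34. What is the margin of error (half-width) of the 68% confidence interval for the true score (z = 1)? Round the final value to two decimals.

SEM = 6.100 × √(1 − 0.646) = 6.100 × √0.354 ≈ 6.100 × 0.595 ≈ 3.629
Margin = 1 × 3.629 ≈ 3.629

3.63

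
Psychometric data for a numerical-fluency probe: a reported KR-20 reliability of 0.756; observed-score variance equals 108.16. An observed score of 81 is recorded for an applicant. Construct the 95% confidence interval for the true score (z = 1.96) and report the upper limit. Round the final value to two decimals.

91.07

SD = √108.16 ≈ 10.40000
The standard error of measurement is 10.40000×√(1 − 0.75600) ≈ 10.40000×0.49396 ≈ 5.13722.
Margin = 1.96 × 5.13722 ≈ 10.06895
Upper limit = 81 + 10.06895 ≈ 91.06895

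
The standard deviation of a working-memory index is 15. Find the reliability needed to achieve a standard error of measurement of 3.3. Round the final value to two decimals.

r = 1 − (3.300/15)² ≈ 1 − 0.048 ≈ 0.952

0.95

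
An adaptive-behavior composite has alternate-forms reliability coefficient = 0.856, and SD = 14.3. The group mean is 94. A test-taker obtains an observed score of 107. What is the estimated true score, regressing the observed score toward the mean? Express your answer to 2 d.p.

T̂ = 0.8560(107) + 0.1440(94) ≈ 105.1280

105.13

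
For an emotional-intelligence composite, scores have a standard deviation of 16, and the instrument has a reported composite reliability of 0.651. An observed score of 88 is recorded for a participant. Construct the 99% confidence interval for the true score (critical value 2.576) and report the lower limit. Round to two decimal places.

The standard error of measurement is 16.0000·√(1 − 0.6510) ≈ 16.0000·0.5908 ≈ 9.4522.
Margin = 2.576 · 9.4522 ≈ 24.3489
Lower bound: 88 − 24.3489 = 63.6511

63.65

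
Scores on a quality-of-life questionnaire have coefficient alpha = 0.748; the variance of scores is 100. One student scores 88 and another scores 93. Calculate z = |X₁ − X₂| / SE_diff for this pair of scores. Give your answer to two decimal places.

0.70

SD = √100 ≃ 10.00000
SEM = 10.00000×√(1 − 0.74800) ≃ 5.01996
Standard error of the difference = 5.01996·√2 ≃ 7.09930
z = 5 / 7.09930 ≃ 0.70430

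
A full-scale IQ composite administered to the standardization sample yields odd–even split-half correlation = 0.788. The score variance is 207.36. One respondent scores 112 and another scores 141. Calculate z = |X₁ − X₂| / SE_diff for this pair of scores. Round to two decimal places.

4.14

SD = √207.36 ≈ 14.40000
r_full = 2·0.788 / (1 + 0.788) ≈ 0.88143
The standard error of measurement is 14.40000×√(1 − 0.88143) ≈ 14.40000×0.34434 ≈ 4.95846.
SE_diff = SEM × √2 ≈ 4.95846 × 1.41421 ≈ 7.01232
z = |112 − 141| / 7.01232 = 29 / 7.01232 ≈ 4.13558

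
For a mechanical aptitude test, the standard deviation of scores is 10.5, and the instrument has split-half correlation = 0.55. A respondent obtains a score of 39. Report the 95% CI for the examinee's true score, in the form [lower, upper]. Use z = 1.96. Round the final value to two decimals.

Spearman-Brown: r = 2(0.55) / (1 + 0.55) = 1.1000 / 1.5500 ≃ 0.7097
The standard error of measurement is 10.5000×√(1 − 0.7097) ≃ 10.5000×0.5388 ≃ 5.6576.
Half-width = 1.96×5.6576 ≃ 11.0888
95% CI: 39 ± 11.0888 = [27.9112, 50.0888]

[27.91, 50.09]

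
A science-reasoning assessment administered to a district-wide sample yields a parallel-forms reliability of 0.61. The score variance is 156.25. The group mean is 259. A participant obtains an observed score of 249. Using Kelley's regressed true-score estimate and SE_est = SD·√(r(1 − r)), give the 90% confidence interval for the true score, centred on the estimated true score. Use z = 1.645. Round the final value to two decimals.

σ = 156.25^(1/2) = 12.500
T̂ = r·X + (1 − r)·M = 0.610·249 + 0.390·259 = 151.890 + 101.010 ≈ 252.900
SE_est = SD · √(r(1 − r)) = 12.500 · √0.238 ≈ 12.500 · 0.488 ≈ 6.097
CI = 252.900 ± 1.645 · 6.097 → [242.871, 262.929]

[242.87, 262.93]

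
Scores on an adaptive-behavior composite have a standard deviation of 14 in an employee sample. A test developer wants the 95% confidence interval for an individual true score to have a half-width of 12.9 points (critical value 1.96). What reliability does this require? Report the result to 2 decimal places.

Required SEM = 12.9 / 1.96 ≈ 6.58163
r = 1 − (6.58163/14)² ≈ 1 − 0.22101 ≈ 0.77899

0.78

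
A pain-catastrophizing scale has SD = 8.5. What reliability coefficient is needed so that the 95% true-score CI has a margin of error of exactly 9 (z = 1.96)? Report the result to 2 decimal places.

SEM needed = half-width / z = 9/1.96 ≃ 4.5918
Required reliability = 1 − (SEM/SD)² = 1 − 0.2918 ≃ 0.7082

0.71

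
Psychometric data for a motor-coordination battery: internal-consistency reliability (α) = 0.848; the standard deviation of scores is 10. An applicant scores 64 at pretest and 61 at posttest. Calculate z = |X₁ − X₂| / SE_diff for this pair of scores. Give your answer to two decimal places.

SEM = 10.0000 × √(1 − 0.8480) = 10.0000 × √0.1520 ≈ 10.0000 × 0.3899 ≈ 3.8987
SE_diff = SEM × √2 ≈ 3.8987 × 1.4142 ≈ 5.5136
z = 3 / 5.5136 ≈ 0.5441

0.54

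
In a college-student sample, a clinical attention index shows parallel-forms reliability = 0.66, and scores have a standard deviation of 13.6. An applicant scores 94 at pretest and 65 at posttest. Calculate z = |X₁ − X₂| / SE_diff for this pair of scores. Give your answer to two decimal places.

2.59

SEM = 13.6000*√(1 − 0.6600) ≈ 7.9301
Standard error of the difference = 7.9301·√2 ≈ 11.2148
z = 29 / 11.2148 ≈ 2.5859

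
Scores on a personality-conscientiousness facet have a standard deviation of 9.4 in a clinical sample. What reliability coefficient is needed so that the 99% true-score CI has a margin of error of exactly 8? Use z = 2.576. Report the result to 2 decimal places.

Required SEM = 8 / 2.576 ≈ 3.10559
r = 1 − (3.10559/9.4)² ≈ 1 − 0.10915 ≈ 0.89085

0.89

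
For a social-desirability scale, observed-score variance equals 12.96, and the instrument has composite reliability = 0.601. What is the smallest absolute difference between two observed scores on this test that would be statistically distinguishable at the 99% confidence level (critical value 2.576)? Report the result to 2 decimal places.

σ = 12.96^(1/2) = 3.600
SEM = 3.600·√(1 − 0.601) ≃ 2.274
SE_diff = √2 · SEM ≃ 3.216
Minimum reliable difference = 2.576 · SE_diff ≃ 2.576 · 3.216 ≃ 8.284

8.28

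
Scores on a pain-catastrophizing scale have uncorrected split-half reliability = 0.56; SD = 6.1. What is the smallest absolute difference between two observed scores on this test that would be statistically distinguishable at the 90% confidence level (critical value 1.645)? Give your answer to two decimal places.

7.54

Spearman-Brown: r = 2(0.56) / (1 + 0.56) = 1.120 / 1.560 ≃ 0.718
The standard error of measurement is 6.100×√(1 − 0.718) ≃ 6.100×0.531 ≃ 3.240.
SE_diff = √2 × SEM ≃ 4.582
Smallest detectable difference = 1.645×4.582 ≃ 7.537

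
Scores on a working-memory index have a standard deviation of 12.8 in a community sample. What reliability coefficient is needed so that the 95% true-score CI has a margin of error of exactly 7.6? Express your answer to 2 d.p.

0.91

SEM needed = half-width / z = 7.6/1.96 ≈ 3.8776
r = 1 − (SEM / SD)² = 1 − (3.8776 / 12.8)² ≈ 1 − 0.0918 ≈ 0.9082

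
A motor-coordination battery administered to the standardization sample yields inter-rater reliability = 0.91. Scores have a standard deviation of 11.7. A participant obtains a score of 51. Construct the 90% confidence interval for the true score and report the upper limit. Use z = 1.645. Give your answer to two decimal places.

SEM = 11.7000×√(1 − 0.9100) ≈ 3.5100
Margin = 1.645 × 3.5100 ≈ 5.7739
Upper limit = 51 + 5.7739 ≈ 56.7739

56.77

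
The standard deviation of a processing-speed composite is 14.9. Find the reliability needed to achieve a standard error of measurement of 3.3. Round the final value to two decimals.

0.95

r = 1 − (SEM / SD)² = 1 − (3.300 / 14.9)² ≃ 1 − 0.049 ≃ 0.951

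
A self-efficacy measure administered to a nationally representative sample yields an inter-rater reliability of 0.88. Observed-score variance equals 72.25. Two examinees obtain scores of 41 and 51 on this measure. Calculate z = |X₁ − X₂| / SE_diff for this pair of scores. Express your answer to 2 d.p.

SD = √72.25 = 8.5000
SEM = 8.5000*√(1 − 0.8800) ≈ 2.9445
SE_diff = SEM * √2 ≈ 2.9445 * 1.4142 ≈ 4.1641
z = |41 − 51| / 4.1641 = 10 / 4.1641 ≈ 2.4015

2.40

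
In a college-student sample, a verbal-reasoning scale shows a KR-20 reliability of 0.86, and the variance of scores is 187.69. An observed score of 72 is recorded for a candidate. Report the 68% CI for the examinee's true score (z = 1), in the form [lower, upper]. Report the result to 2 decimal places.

[66.87, 77.13]

SD = √187.69 ≈ 13.700
SEM = 13.700*√(1 − 0.860) ≈ 5.126
Half-width = 1*5.126 ≈ 5.126
CI = 72 ± 5.126 → [66.874, 77.126]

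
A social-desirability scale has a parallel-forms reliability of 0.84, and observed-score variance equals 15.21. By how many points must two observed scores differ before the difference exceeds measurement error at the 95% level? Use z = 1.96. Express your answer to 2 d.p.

4.32

σ = 15.21^(1/2) = 3.9000
SEM = 3.9000 · √(1 − 0.8400) = 3.9000 · √0.1600 ≈ 3.9000 · 0.4000 ≈ 1.5600
SE_diff = √2 · SEM ≈ 2.2062
Smallest detectable difference = 1.96·2.2062 ≈ 4.3241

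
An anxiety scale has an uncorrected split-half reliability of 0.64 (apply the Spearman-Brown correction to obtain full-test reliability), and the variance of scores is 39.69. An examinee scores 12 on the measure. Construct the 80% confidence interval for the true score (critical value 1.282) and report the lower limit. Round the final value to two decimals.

σ = 39.69^(1/2) = 6.30000
Full-length reliability (Spearman-Brown) = 2(0.64)/(1+0.64) ≃ 0.78049
SEM = 6.30000·√(1 − 0.78049) ≃ 2.95168
Half-width = 1.282·2.95168 ≃ 3.78406
Lower bound: 12 − 3.78406 = 8.21594

8.22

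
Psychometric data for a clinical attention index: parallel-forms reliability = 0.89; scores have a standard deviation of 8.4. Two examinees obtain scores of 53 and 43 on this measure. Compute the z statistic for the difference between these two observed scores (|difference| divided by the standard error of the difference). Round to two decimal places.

SEM = 8.40000 · √(1 − 0.89000) = 8.40000 · √0.11000 ≈ 8.40000 · 0.33166 ≈ 2.78596
Standard error of the difference = 2.78596·√2 ≈ 3.93995
z = |53 − 43| / 3.93995 = 10 / 3.93995 ≈ 2.53810

2.54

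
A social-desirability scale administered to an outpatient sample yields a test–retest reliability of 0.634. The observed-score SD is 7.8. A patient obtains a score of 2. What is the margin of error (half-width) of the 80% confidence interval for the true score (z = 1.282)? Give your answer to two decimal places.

6.05

SEM = 7.80000 * √(1 − 0.63400) = 7.80000 * √0.36600 ≈ 7.80000 * 0.60498 ≈ 4.71884
1.282 * SEM ≈ 6.04955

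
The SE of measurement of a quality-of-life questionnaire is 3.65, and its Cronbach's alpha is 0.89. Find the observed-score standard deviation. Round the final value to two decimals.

σ = SEM·(1 − r)^(−1/2) ≈ 3.65·3.015 ≈ 11.005

11.01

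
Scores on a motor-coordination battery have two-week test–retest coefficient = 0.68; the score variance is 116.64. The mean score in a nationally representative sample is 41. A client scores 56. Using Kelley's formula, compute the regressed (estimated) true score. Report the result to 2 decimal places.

51.20

T̂ = 0.68000(56) + 0.32000(41) ≃ 51.20000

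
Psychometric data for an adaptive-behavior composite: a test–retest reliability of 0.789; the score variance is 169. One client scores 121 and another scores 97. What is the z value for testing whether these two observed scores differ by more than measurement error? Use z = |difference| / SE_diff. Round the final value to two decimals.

2.84

SD = √169 ≈ 13.000
The standard error of measurement is 13.000*√(1 − 0.789) ≈ 13.000*0.459 ≈ 5.972.
Standard error of the difference = 5.972·√2 ≈ 8.445
z = 24 / 8.445 ≈ 2.842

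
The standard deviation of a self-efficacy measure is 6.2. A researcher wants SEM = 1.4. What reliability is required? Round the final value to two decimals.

Required reliability = 1 − (SEM/SD)² = 1 − 0.051 ≈ 0.949

0.95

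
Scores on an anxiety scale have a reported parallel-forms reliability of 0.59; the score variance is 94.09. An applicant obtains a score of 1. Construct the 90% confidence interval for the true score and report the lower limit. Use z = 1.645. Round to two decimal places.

SD = √94.09 = 9.70000
SEM = 9.70000*√(1 − 0.59000) ≈ 6.21103
1.645 * SEM ≈ 10.21715
Lower limit = 1 − 10.21715 ≈ -9.21715

-9.22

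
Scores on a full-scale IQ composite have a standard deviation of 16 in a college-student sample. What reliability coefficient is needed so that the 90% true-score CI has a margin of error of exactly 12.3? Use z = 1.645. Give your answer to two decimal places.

SEM needed = half-width / z = 12.3/1.645 ≃ 7.4772
r = 1 − (7.4772/16)² ≃ 1 − 0.2184 ≃ 0.7816

0.78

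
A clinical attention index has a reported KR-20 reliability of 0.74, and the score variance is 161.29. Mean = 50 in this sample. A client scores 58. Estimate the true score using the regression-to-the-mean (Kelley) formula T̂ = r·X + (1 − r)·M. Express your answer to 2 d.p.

Estimated true score = 0.740·58 + (1 − 0.740)·50 ≈ 55.920

55.92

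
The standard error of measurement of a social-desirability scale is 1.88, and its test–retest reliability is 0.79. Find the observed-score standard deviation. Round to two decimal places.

4.10

SD = SEM / √(1 − r) = 1.88 / √0.210 ≈ 1.88 / 0.458 ≈ 4.102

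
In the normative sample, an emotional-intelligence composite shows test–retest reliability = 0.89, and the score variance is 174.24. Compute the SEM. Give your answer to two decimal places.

4.38

SD = √174.24 ≈ 13.200
SEM = 13.200 × √(1 − 0.890) = 13.200 × √0.110 ≈ 13.200 × 0.332 ≈ 4.378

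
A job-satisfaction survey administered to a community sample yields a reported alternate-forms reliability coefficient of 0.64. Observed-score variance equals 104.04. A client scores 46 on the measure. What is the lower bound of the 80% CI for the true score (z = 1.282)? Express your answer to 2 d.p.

38.15

SD = √104.04 ≈ 10.200
SEM = 10.200*√(1 − 0.640) ≈ 6.120
Margin = 1.282 * 6.120 ≈ 7.846
Lower bound: 46 − 7.846 = 38.154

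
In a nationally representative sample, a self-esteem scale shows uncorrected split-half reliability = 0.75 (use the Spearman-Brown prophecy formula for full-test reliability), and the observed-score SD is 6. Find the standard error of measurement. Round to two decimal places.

r_full = 2·0.75 / (1 + 0.75) ≈ 0.8571
SEM = 6.0000 · √(1 − 0.8571) = 6.0000 · √0.1429 ≈ 6.0000 · 0.3780 ≈ 2.2678

2.27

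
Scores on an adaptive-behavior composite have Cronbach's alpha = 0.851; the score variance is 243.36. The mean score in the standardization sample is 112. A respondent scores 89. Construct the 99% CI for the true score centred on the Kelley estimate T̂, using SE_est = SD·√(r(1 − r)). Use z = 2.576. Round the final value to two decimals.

SD = √243.36 = 15.6000
Estimated true score = 0.8510·89 + (1 − 0.8510)·112 ≈ 92.4270
SE_est = 15.6000·√(0.8510·0.1490) ≈ 5.5550
99% CI: 92.4270 ± 14.3096 ≈ (78.1174, 106.7366)

[78.12, 106.74]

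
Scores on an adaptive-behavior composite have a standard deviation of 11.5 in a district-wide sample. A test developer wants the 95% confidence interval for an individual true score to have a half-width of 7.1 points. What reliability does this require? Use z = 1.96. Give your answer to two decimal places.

SEM needed = half-width / z = 7.1/1.96 ≈ 3.6224
r = 1 − (SEM / SD)² = 1 − (3.6224 / 11.5)² ≈ 1 − 0.0992 ≈ 0.9008

0.90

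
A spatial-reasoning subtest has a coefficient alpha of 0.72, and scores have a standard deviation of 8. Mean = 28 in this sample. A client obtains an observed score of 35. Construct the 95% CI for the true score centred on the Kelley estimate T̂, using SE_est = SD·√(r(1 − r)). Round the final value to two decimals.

[26.00, 40.08]

T̂ = r·X + (1 − r)·M = 0.72000·35 + 0.28000·28 = 25.20000 + 7.84000 ≈ 33.04000
SE_est = SD · √(r(1 − r)) = 8.00000 · √0.20160 ≈ 8.00000 · 0.44900 ≈ 3.59199
CI = 33.04000 ± 1.96 · 3.59199 → [25.99970, 40.08030]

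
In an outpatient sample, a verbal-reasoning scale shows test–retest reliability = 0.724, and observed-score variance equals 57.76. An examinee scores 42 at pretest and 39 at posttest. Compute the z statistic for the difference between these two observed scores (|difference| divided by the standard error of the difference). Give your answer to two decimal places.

0.53

SD = √57.76 ≈ 7.6000
SEM = 7.6000 · √(1 − 0.7240) = 7.6000 · √0.2760 ≈ 7.6000 · 0.5254 ≈ 3.9927
SE_diff = √2 · SEM ≈ 5.6465
z = 3 / 5.6465 ≈ 0.5313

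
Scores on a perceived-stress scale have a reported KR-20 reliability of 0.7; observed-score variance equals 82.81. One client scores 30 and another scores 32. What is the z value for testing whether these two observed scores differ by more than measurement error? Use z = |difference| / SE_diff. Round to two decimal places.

SD = √82.81 = 9.100
SEM = 9.100×√(1 − 0.700) ≈ 4.984
SE_diff = SEM × √2 ≈ 4.984 × 1.414 ≈ 7.049
z = 2 / 7.049 ≈ 0.284

0.28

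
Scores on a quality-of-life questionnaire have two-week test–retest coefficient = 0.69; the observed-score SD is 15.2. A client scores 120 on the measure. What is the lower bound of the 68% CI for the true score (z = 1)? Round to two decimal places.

SEM = 15.20000×√(1 − 0.69000) ≈ 8.46300
1 × SEM ≈ 8.46300
Lower limit = 120 − 8.46300 ≈ 111.53700

111.54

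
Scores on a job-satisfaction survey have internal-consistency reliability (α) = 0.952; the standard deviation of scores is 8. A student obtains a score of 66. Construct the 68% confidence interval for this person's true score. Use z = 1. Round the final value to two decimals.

SEM = 8.000 · √(1 − 0.952) = 8.000 · √0.048 ≈ 8.000 · 0.219 ≈ 1.753
Margin = 1 · 1.753 ≈ 1.753
Interval: (64.247, 67.753)

[64.25, 67.75]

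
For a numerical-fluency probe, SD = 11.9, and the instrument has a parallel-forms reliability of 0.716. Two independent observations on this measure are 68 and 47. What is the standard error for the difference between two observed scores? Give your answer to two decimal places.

The standard error of measurement is 11.900×√(1 − 0.716) ≈ 11.900×0.533 ≈ 6.342.
SE_diff = SEM × √2 ≈ 6.342 × 1.414 ≈ 8.969

8.97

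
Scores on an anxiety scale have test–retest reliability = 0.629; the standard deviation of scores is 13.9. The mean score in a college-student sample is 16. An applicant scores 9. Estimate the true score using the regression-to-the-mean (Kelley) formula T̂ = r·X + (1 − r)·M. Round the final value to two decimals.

11.60

T̂ = r·X + (1 − r)·M = 0.6290*9 + 0.3710*16 = 5.6610 + 5.9360 ≈ 11.5970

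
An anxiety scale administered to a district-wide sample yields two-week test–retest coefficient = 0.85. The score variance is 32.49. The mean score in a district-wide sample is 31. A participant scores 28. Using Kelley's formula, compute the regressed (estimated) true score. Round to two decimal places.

Estimated true score = 0.8500×28 + (1 − 0.8500)×31 ≃ 28.4500

28.45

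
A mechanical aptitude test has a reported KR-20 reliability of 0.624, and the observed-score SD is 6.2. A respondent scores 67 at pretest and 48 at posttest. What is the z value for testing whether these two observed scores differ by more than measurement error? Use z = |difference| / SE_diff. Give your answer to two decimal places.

3.53

SEM = 6.2000 × √(1 − 0.6240) = 6.2000 × √0.3760 ≃ 6.2000 × 0.6132 ≃ 3.8018
SE_diff = SEM × √2 ≃ 3.8018 × 1.4142 ≃ 5.3765
z = 19 / 5.3765 ≃ 3.5339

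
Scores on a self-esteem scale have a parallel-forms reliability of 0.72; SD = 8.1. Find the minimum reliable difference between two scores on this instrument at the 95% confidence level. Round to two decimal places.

11.88

SEM = 8.1000 × √(1 − 0.7200) = 8.1000 × √0.2800 ≈ 8.1000 × 0.5292 ≈ 4.2861
SE_diff = √2 × SEM ≈ 6.0615
Minimum reliable difference = 1.96 × SE_diff ≈ 1.96 × 6.0615 ≈ 11.8805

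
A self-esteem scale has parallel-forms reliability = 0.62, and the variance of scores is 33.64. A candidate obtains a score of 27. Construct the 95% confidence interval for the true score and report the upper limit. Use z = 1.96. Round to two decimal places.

σ = 33.64^(1/2) = 5.800
SEM = 5.800 * √(1 − 0.620) = 5.800 * √0.380 ≈ 5.800 * 0.616 ≈ 3.575
Half-width = 1.96*3.575 ≈ 7.008
Upper limit = 27 + 7.008 ≈ 34.008

34.01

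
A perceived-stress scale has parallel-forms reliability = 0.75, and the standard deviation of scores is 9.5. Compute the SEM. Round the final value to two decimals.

SEM = 9.50000 · √(1 − 0.75000) = 9.50000 · √0.25000 ≈ 9.50000 · 0.50000 ≈ 4.75000

4.75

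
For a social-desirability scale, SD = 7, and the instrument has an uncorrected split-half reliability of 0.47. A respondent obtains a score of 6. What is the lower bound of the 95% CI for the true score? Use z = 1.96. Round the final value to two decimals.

-2.24

r_full = 2·0.47 / (1 + 0.47) ≈ 0.63946
SEM = 7.00000*√(1 − 0.63946) ≈ 4.20317
Half-width = 1.96*4.20317 ≈ 8.23822
Lower bound: 6 − 8.23822 = -2.23822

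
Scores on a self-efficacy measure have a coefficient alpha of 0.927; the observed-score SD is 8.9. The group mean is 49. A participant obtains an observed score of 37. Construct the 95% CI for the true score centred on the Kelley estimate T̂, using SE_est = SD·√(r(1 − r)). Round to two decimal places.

[33.34, 42.41]

Estimated true score = 0.927×37 + (1 − 0.927)×49 ≈ 37.876
SE_est = 8.900·√[r(1 − r)] ≈ 2.315
95% CI: 37.876 ± 4.538 ≈ (33.338, 42.414)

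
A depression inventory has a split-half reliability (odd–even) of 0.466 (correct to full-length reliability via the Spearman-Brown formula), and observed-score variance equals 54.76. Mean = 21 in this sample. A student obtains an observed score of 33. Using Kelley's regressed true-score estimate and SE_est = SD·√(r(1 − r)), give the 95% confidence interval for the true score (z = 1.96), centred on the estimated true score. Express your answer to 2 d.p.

[21.65, 35.61]

SD = √54.76 = 7.4000
r_full = 2·0.466 / (1 + 0.466) ≃ 0.6357
T̂ = r·X + (1 − r)·M = 0.6357×33 + 0.3643×21 ≃ 20.9795 + 7.6494 ≃ 28.6289
SE_est = 7.4000×√(0.6357×0.3643) ≃ 3.5610
95% CI: 28.6289 ± 6.9796 ≃ (21.6493, 35.6086)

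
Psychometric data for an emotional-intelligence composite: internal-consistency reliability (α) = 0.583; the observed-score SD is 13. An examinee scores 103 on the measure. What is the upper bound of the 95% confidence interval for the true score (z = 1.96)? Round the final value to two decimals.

SEM = 13.000 · √(1 − 0.583) = 13.000 · √0.417 ≈ 13.000 · 0.646 ≈ 8.395
1.96 · SEM ≈ 16.454
Upper limit = 103 + 16.454 ≈ 119.454

119.45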